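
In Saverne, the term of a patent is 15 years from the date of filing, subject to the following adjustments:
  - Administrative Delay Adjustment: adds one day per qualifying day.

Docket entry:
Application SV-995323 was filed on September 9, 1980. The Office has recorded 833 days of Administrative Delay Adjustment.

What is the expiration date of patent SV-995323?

1997-12-20

Base term: filing date + 15 years → 9 September 1995.
Administrative Delay Adjustment: +833 days → 20 December 1997.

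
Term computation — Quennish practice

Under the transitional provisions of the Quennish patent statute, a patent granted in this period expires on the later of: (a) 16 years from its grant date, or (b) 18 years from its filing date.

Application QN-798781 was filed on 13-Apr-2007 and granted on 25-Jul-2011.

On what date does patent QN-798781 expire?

(a) grant + 16 years → 25 July 2027.
(b) filing + 18 years → 13 April 2025.
Later of the two: 25 July 2027.

July 25, 2027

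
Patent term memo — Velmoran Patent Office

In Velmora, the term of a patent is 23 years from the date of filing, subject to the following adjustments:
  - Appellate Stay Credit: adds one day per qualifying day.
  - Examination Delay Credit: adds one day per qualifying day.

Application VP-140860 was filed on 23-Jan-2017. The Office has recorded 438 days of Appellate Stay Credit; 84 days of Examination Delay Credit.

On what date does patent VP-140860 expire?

2041-06-28

Base term: filing date + 23 years → 23 January 2040.
Appellate Stay Credit: +438 days → 5 April 2041.
Examination Delay Credit: +84 days → 28 June 2041.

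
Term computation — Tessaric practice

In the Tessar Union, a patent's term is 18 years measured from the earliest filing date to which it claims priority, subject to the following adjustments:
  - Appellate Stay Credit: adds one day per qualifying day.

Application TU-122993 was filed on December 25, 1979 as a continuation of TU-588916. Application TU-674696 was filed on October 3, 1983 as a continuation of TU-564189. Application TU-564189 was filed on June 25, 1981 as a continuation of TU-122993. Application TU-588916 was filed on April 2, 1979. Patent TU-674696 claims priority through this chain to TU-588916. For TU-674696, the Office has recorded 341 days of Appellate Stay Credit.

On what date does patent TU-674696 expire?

Earliest priority filing: 2 April 1979.
Base term: 2 April 1979 + 18 years → 2 April 1997.
Appellate Stay Credit: +341 days → 9 March 1998.

1998-03-09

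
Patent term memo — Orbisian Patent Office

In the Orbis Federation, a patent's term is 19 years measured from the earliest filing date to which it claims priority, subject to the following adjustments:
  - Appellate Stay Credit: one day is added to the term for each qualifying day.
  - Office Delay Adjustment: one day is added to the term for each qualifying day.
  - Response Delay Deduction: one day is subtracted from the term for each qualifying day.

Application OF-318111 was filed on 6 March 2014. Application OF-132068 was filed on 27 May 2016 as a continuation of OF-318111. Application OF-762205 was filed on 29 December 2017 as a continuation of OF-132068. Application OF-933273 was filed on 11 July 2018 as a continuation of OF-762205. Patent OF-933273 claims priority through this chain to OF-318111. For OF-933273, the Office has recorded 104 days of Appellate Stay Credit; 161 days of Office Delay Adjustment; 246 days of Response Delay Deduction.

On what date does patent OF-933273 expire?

March 25, 2033

Earliest priority filing: 6 March 2014.
Base term: 6 March 2014 + 19 years → 6 March 2033.
Appellate Stay Credit: +104 days → 18 June 2033.
Office Delay Adjustment: +161 days → 26 November 2033.
Response Delay Deduction: −246 days → 25 March 2033.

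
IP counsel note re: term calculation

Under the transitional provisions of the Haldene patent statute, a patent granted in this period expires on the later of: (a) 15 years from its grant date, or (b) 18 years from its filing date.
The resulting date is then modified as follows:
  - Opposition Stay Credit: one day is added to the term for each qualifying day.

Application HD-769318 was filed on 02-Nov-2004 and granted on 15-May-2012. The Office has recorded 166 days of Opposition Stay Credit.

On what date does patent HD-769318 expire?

(a) grant + 15 years → 15 May 2027.
(b) filing + 18 years → 2 November 2022.
Later of the two: 15 May 2027.
Opposition Stay Credit: +166 days → 28 October 2027.

October 28, 2027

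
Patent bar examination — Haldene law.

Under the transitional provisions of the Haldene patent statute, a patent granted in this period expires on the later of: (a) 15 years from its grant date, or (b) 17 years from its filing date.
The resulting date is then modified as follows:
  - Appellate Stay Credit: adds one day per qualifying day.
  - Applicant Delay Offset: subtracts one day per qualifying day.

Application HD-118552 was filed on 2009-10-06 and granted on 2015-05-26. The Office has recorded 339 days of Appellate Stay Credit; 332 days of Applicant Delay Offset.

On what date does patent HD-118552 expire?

(a) grant + 15 years → 26 May 2030.
(b) filing + 17 years → 6 October 2026.
Later of the two: 26 May 2030.
Appellate Stay Credit: +339 days → 30 April 2031.
Applicant Delay Offset: −332 days → 2 June 2030.

June 2, 2030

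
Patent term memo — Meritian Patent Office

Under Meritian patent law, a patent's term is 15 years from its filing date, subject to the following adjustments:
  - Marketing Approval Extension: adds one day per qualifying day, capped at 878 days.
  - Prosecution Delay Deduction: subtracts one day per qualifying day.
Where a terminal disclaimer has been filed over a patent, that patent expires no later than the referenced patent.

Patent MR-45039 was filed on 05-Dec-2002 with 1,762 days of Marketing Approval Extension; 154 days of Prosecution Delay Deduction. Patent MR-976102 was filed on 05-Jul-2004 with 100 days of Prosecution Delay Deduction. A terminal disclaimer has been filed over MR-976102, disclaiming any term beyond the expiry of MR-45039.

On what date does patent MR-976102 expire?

Natural term of MR-976102:
  Base: filing + 15 years → 5 July 2019.
  Prosecution Delay Deduction: −100 days → 27 March 2019.
Expiry of referenced patent MR-45039:
  Base: filing + 15 years → 5 December 2017.
  Marketing Approval Extension: 1762 days claimed exceeds the 878-day cap, so +878 days → 1 May 2020.
  Prosecution Delay Deduction: −154 days → 29 November 2019.
Terminal disclaimer: MR-976102 expires on the earlier of 27 March 2019 and 29 November 2019.

March 27, 2019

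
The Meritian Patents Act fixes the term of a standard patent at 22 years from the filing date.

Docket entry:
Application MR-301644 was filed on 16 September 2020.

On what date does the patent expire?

Filing date + 22 years → 16 September 2042.

September 16, 2042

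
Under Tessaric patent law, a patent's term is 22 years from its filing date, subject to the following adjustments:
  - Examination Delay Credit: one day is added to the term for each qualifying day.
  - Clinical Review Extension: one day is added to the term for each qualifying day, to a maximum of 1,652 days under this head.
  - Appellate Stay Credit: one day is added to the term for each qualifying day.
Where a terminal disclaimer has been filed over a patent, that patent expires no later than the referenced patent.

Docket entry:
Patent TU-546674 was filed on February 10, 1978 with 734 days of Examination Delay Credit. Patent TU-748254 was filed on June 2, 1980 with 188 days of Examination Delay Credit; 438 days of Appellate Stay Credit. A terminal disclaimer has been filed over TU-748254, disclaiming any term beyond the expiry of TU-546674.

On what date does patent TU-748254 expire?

Natural term of TU-748254:
  Base: filing + 22 years → 2 June 2002.
  Examination Delay Credit: +188 days → 7 December 2002.
  Appellate Stay Credit: +438 days → 18 February 2004.
Expiry of referenced patent TU-546674:
  Base: filing + 22 years → 10 February 2000.
  Examination Delay Credit: +734 days → 13 February 2002.
Terminal disclaimer: TU-748254 expires on the earlier of 18 February 2004 and 13 February 2002.

2002-02-13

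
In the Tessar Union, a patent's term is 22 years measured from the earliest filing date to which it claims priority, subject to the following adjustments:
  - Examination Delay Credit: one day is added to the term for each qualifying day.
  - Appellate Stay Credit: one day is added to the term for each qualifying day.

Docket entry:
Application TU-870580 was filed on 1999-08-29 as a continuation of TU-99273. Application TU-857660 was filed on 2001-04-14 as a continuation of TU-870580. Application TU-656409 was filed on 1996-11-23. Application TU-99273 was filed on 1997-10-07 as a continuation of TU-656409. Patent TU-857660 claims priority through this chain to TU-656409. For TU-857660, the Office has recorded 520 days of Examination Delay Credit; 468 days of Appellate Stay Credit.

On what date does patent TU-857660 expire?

Earliest priority filing: 23 November 1996.
Base term: 23 November 1996 + 22 years → 23 November 2018.
Examination Delay Credit: +520 days → 26 April 2020.
Appellate Stay Credit: +468 days → 7 August 2021.

2021-08-07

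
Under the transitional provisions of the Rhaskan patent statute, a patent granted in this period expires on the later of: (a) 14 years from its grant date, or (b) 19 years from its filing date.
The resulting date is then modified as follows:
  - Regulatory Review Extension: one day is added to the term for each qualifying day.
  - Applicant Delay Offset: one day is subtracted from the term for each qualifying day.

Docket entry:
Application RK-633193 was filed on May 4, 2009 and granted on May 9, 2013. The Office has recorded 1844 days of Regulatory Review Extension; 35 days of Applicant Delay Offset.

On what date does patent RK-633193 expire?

April 17, 2033

(a) grant + 14 years → 9 May 2027.
(b) filing + 19 years → 4 May 2028.
Later of the two: 4 May 2028.
Regulatory Review Extension: +1844 days → 22 May 2033.
Applicant Delay Offset: −35 days → 17 April 2033.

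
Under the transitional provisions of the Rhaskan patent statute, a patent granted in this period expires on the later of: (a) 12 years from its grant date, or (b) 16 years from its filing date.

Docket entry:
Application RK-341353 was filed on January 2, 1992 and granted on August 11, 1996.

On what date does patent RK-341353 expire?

(a) grant + 12 years → 11 August 2008.
(b) filing + 16 years → 2 January 2008.
Later of the two: 11 August 2008.

August 11, 2008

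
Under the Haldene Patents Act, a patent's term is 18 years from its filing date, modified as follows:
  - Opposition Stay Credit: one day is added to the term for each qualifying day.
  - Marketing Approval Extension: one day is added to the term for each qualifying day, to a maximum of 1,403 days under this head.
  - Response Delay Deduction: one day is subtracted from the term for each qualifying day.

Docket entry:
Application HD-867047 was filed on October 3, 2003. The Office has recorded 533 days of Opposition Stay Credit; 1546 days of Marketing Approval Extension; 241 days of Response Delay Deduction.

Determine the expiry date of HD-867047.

Base term: filing date + 18 years → 3 October 2021.
Opposition Stay Credit: +533 days → 20 March 2023.
Marketing Approval Extension: 1546 days claimed exceeds the 1403-day cap, so +1403 days → 21 January 2027.
Response Delay Deduction: −241 days → 25 May 2026.

2026-05-25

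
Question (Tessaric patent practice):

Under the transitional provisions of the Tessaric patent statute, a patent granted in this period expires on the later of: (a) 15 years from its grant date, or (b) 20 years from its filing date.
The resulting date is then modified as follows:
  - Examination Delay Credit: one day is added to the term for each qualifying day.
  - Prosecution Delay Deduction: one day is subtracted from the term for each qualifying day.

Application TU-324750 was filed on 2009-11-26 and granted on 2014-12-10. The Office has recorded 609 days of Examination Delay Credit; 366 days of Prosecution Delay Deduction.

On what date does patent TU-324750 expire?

(a) grant + 15 years → 10 December 2029.
(b) filing + 20 years → 26 November 2029.
Later of the two: 10 December 2029.
Examination Delay Credit: +609 days → 11 August 2031.
Prosecution Delay Deduction: −366 days → 10 August 2030.

August 10, 2030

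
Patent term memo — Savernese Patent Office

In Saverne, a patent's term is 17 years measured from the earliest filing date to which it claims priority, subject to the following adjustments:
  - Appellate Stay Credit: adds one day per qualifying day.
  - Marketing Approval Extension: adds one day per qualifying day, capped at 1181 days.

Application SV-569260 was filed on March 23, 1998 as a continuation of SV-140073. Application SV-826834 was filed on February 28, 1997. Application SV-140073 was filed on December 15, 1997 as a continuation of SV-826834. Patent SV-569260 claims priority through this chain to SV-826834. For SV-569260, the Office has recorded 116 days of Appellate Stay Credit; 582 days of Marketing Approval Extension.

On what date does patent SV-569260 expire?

2016-01-27

Earliest priority filing: 28 February 1997.
Base term: 28 February 1997 + 17 years → 28 February 2014.
Appellate Stay Credit: +116 days → 24 June 2014.
Marketing Approval Extension: 582 days (within the 1181-day cap) → +582 days → 27 January 2016.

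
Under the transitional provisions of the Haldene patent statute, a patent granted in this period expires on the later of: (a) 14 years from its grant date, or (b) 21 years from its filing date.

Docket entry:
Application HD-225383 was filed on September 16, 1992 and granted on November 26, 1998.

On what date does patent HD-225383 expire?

2013-09-16

(a) grant + 14 years → 26 November 2012.
(b) filing + 21 years → 16 September 2013.
Later of the two: 16 September 2013.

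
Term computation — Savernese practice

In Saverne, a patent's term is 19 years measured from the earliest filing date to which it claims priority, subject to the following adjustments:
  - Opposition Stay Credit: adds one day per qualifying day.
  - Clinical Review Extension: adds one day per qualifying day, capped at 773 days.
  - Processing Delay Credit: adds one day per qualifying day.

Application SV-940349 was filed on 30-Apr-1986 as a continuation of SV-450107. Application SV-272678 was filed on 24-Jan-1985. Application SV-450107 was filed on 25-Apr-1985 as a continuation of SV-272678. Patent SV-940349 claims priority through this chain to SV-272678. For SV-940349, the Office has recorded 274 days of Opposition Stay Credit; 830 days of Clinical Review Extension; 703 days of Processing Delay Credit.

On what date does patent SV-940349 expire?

2008-11-08

Earliest priority filing: 24 January 1985.
Base term: 24 January 1985 + 19 years → 24 January 2004.
Opposition Stay Credit: +274 days → 24 October 2004.
Clinical Review Extension: 830 days claimed exceeds the 773-day cap, so +773 days → 6 December 2006.
Processing Delay Credit: +703 days → 8 November 2008.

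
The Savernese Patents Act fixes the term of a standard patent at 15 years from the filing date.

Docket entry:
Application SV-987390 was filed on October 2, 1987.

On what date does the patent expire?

2002-10-02

Filing date + 15 years → 2 October 2002.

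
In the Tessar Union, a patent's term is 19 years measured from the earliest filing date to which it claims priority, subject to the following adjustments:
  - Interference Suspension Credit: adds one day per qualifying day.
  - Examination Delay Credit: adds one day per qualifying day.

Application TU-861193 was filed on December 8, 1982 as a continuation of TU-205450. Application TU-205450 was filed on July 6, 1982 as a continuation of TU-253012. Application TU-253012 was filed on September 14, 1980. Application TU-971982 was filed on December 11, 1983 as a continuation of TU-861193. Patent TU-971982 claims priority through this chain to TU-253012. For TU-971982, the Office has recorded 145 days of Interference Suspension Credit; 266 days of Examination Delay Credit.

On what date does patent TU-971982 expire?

October 29, 2000

Earliest priority filing: 14 September 1980.
Base term: 14 September 1980 + 19 years → 14 September 1999.
Interference Suspension Credit: +145 days → 6 February 2000.
Examination Delay Credit: +266 days → 29 October 2000.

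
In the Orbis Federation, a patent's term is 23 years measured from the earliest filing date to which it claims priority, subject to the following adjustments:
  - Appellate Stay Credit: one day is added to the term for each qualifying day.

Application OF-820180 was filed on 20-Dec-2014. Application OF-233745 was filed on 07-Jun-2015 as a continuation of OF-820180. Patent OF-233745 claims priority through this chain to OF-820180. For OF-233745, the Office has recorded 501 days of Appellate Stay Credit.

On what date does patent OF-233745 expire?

Earliest priority filing: 20 December 2014.
Base term: 20 December 2014 + 23 years → 20 December 2037.
Appellate Stay Credit: +501 days → 5 May 2039.

May 5, 2039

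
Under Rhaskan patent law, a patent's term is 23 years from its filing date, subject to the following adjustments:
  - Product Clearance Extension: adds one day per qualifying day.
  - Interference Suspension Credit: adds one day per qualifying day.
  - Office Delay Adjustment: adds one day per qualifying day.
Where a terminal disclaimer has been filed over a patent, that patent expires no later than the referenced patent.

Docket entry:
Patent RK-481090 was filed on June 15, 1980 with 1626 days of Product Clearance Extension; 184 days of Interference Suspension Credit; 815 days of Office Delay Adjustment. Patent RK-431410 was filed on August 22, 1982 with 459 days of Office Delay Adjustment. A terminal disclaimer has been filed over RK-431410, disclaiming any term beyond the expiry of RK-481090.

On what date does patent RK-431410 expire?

Natural term of RK-431410:
  Base: filing + 23 years → 22 August 2005.
  Office Delay Adjustment: +459 days → 24 November 2006.
Expiry of referenced patent RK-481090:
  Base: filing + 23 years → 15 June 2003.
  Product Clearance Extension: +1626 days → 27 November 2007.
  Interference Suspension Credit: +184 days → 29 May 2008.
  Office Delay Adjustment: +815 days → 22 August 2010.
Terminal disclaimer: RK-431410 expires on the earlier of 24 November 2006 and 22 August 2010.

November 24, 2006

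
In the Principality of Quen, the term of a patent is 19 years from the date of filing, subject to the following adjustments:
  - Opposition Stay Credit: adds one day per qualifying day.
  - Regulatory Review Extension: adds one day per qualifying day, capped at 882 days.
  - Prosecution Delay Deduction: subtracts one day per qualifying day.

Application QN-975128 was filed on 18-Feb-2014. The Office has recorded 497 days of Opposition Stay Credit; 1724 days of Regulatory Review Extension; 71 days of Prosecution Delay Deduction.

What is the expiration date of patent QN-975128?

Base term: filing date + 19 years → 18 February 2033.
Opposition Stay Credit: +497 days → 30 June 2034.
Regulatory Review Extension: 1724 days claimed exceeds the 882-day cap, so +882 days → 28 November 2036.
Prosecution Delay Deduction: −71 days → 18 September 2036.

2036-09-18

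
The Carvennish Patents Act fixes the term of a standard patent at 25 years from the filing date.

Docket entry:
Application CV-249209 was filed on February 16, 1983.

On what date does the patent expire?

2008-02-16

Filing date + 25 years → 16 February 2008.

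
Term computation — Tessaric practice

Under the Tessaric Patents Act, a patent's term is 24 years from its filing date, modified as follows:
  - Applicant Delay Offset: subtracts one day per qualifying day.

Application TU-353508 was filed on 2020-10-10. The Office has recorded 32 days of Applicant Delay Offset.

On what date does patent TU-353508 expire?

2044-09-08

Base term: filing date + 24 years → 10 October 2044.
Applicant Delay Offset: −32 days → 8 September 2044.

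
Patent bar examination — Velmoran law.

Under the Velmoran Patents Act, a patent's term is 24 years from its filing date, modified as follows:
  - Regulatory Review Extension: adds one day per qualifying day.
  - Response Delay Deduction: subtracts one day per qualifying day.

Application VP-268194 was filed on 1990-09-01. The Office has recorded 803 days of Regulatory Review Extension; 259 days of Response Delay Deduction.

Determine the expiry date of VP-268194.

Base term: filing date + 24 years → 1 September 2014.
Regulatory Review Extension: +803 days → 12 November 2016.
Response Delay Deduction: −259 days → 27 February 2016.

February 27, 2016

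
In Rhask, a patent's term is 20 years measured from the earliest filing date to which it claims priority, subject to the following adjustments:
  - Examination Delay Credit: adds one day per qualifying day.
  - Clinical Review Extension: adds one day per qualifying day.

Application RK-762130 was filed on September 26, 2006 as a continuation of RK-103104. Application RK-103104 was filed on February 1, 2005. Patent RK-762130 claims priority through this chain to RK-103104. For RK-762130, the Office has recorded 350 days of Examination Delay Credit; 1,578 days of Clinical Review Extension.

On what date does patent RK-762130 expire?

May 14, 2030

Earliest priority filing: 1 February 2005.
Base term: 1 February 2005 + 20 years → 1 February 2025.
Examination Delay Credit: +350 days → 17 January 2026.
Clinical Review Extension: +1578 days → 14 May 2030.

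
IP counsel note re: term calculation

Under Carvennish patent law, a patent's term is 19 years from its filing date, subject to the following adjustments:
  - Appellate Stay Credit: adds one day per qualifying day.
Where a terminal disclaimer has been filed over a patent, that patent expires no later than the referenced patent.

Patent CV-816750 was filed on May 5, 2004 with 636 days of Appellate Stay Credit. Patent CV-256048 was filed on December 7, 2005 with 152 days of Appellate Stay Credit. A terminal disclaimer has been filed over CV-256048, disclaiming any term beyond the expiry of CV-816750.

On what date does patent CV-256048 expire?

January 30, 2025

Natural term of CV-256048:
  Base: filing + 19 years → 7 December 2024.
  Appellate Stay Credit: +152 days → 8 May 2025.
Expiry of referenced patent CV-816750:
  Base: filing + 19 years → 5 May 2023.
  Appellate Stay Credit: +636 days → 30 January 2025.
Terminal disclaimer: CV-256048 expires on the earlier of 8 May 2025 and 30 January 2025.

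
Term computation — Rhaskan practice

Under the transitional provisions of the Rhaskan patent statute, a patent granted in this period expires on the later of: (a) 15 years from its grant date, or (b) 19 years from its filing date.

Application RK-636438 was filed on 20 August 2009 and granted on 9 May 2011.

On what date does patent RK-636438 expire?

(a) grant + 15 years → 9 May 2026.
(b) filing + 19 years → 20 August 2028.
Later of the two: 20 August 2028.

August 20, 2028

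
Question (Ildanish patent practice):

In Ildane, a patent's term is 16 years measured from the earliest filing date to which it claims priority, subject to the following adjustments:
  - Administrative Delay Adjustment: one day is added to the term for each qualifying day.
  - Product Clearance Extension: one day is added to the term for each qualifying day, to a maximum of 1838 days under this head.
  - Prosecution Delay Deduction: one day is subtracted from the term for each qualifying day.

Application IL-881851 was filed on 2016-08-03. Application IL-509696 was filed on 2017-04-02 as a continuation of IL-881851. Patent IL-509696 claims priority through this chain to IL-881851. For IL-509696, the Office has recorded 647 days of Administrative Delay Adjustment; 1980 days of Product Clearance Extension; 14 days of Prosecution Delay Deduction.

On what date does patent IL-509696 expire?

Earliest priority filing: 3 August 2016.
Base term: 3 August 2016 + 16 years → 3 August 2032.
Administrative Delay Adjustment: +647 days → 12 May 2034.
Product Clearance Extension: 1980 days claimed exceeds the 1838-day cap, so +1838 days → 24 May 2039.
Prosecution Delay Deduction: −14 days → 10 May 2039.

2039-05-10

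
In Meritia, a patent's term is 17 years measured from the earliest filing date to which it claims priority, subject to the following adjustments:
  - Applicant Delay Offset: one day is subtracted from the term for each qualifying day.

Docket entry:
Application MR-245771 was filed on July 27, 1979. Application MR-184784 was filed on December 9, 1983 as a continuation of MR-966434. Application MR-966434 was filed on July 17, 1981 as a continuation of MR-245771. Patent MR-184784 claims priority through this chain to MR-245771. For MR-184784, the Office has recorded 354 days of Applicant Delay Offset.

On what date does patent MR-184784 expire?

Earliest priority filing: 27 July 1979.
Base term: 27 July 1979 + 17 years → 27 July 1996.
Applicant Delay Offset: −354 days → 8 August 1995.

1995-08-08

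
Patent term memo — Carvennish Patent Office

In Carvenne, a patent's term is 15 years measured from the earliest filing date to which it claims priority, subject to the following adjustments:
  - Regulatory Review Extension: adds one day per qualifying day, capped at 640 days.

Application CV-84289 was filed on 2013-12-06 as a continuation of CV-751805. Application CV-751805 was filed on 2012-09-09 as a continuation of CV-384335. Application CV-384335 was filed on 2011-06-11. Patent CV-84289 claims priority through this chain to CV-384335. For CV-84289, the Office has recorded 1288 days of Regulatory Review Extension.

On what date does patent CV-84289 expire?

Earliest priority filing: 11 June 2011.
Base term: 11 June 2011 + 15 years → 11 June 2026.
Regulatory Review Extension: 1288 days claimed exceeds the 640-day cap, so +640 days → 12 March 2028.

March 12, 2028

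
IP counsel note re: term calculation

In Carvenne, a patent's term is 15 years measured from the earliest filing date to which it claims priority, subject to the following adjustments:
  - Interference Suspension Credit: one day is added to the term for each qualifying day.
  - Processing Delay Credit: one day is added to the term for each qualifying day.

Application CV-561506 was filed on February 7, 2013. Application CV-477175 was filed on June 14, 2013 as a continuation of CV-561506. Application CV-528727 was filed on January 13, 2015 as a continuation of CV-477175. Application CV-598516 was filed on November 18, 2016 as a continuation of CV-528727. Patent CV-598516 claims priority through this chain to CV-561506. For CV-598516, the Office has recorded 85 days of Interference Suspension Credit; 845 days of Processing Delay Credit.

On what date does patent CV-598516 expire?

Earliest priority filing: 7 February 2013.
Base term: 7 February 2013 + 15 years → 7 February 2028.
Interference Suspension Credit: +85 days → 2 May 2028.
Processing Delay Credit: +845 days → 25 August 2030.

2030-08-25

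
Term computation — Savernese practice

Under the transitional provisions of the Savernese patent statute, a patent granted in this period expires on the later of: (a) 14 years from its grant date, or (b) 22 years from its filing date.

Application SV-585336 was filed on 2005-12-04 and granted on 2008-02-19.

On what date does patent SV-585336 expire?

December 4, 2027

(a) grant + 14 years → 19 February 2022.
(b) filing + 22 years → 4 December 2027.
Later of the two: 4 December 2027.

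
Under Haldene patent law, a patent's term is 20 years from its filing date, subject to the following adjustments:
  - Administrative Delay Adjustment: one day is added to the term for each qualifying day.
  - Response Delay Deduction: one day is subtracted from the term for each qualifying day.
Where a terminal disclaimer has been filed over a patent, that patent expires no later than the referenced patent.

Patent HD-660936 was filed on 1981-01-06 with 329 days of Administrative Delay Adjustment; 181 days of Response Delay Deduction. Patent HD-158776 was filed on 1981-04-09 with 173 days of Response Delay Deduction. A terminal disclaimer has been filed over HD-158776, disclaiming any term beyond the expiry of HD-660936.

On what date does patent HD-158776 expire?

October 18, 2000

Natural term of HD-158776:
  Base: filing + 20 years → 9 April 2001.
  Response Delay Deduction: −173 days → 18 October 2000.
Expiry of referenced patent HD-660936:
  Base: filing + 20 years → 6 January 2001.
  Administrative Delay Adjustment: +329 days → 1 December 2001.
  Response Delay Deduction: −181 days → 3 June 2001.
Terminal disclaimer: HD-158776 expires on the earlier of 18 October 2000 and 3 June 2001.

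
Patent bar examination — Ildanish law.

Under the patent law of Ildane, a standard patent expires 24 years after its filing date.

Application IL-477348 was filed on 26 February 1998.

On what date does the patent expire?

February 26, 2022

Filing date + 24 years → 26 February 2022.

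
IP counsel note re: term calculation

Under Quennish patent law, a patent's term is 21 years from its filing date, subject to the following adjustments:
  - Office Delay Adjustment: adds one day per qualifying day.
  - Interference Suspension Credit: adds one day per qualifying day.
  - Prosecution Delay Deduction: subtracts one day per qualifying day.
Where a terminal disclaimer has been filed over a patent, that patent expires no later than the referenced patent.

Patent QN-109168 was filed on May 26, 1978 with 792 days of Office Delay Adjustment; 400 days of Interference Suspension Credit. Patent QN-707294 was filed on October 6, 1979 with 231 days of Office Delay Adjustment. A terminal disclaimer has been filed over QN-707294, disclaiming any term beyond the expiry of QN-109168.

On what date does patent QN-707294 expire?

Natural term of QN-707294:
  Base: filing + 21 years → 6 October 2000.
  Office Delay Adjustment: +231 days → 25 May 2001.
Expiry of referenced patent QN-109168:
  Base: filing + 21 years → 26 May 1999.
  Office Delay Adjustment: +792 days → 26 July 2001.
  Interference Suspension Credit: +400 days → 30 August 2002.
Terminal disclaimer: QN-707294 expires on the earlier of 25 May 2001 and 30 August 2002.

2001-05-25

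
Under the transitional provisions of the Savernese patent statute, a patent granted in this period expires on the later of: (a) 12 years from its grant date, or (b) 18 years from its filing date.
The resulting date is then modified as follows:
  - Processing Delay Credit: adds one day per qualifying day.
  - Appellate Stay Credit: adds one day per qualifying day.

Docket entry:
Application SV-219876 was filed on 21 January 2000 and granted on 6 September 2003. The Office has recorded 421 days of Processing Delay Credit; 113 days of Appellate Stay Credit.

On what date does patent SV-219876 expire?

(a) grant + 12 years → 6 September 2015.
(b) filing + 18 years → 21 January 2018.
Later of the two: 21 January 2018.
Processing Delay Credit: +421 days → 18 March 2019.
Appellate Stay Credit: +113 days → 9 July 2019.

2019-07-09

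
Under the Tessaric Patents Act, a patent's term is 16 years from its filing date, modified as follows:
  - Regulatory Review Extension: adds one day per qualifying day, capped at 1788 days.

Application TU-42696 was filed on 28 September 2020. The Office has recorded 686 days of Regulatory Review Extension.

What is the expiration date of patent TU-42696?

August 15, 2038

Base term: filing date + 16 years → 28 September 2036.
Regulatory Review Extension: 686 days (within the 1788-day cap) → +686 days → 15 August 2038.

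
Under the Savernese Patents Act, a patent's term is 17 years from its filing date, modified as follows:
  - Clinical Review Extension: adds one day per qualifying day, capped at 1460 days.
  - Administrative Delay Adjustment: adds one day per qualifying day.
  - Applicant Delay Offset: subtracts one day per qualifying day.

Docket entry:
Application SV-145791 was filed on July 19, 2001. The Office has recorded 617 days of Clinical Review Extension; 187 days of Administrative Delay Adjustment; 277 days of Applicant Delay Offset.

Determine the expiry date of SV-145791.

2019-12-28

Base term: filing date + 17 years → 19 July 2018.
Clinical Review Extension: 617 days (within the 1460-day cap) → +617 days → 27 March 2020.
Administrative Delay Adjustment: +187 days → 30 September 2020.
Applicant Delay Offset: −277 days → 28 December 2019.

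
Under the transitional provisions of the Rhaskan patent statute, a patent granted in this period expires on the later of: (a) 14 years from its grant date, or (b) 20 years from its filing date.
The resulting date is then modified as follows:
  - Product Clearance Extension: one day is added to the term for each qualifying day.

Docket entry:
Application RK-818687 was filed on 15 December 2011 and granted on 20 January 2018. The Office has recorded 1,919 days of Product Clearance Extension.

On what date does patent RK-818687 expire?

2037-04-22

(a) grant + 14 years → 20 January 2032.
(b) filing + 20 years → 15 December 2031.
Later of the two: 20 January 2032.
Product Clearance Extension: +1919 days → 22 April 2037.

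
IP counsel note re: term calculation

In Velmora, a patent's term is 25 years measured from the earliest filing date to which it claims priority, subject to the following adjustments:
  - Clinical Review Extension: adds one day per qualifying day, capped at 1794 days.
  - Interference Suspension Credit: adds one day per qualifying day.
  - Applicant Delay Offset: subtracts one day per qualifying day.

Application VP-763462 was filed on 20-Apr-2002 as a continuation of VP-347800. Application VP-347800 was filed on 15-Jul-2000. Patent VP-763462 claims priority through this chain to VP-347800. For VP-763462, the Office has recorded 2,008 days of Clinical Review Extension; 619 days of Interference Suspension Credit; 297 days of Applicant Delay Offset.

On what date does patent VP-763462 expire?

2031-05-01

Earliest priority filing: 15 July 2000.
Base term: 15 July 2000 + 25 years → 15 July 2025.
Clinical Review Extension: 2008 days claimed exceeds the 1794-day cap, so +1794 days → 13 June 2030.
Interference Suspension Credit: +619 days → 22 February 2032.
Applicant Delay Offset: −297 days → 1 May 2031.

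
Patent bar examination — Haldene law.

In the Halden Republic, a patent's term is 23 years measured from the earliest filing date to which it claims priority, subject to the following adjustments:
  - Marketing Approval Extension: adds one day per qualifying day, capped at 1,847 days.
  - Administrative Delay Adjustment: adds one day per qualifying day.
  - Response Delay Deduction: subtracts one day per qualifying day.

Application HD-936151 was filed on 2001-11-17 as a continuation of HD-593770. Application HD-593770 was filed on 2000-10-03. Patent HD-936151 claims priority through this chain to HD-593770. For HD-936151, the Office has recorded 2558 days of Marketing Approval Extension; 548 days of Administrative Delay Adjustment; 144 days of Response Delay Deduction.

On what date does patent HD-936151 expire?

December 1, 2029

Earliest priority filing: 3 October 2000.
Base term: 3 October 2000 + 23 years → 3 October 2023.
Marketing Approval Extension: 2558 days claimed exceeds the 1847-day cap, so +1847 days → 23 October 2028.
Administrative Delay Adjustment: +548 days → 24 April 2030.
Response Delay Deduction: −144 days → 1 December 2029.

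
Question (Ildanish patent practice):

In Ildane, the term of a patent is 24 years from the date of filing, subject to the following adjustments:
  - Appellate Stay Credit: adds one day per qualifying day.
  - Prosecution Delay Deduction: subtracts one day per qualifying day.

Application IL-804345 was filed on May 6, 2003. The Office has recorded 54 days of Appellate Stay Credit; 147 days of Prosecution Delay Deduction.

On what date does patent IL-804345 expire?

Base term: filing date + 24 years → 6 May 2027.
Appellate Stay Credit: +54 days → 29 June 2027.
Prosecution Delay Deduction: −147 days → 2 February 2027.

2027-02-02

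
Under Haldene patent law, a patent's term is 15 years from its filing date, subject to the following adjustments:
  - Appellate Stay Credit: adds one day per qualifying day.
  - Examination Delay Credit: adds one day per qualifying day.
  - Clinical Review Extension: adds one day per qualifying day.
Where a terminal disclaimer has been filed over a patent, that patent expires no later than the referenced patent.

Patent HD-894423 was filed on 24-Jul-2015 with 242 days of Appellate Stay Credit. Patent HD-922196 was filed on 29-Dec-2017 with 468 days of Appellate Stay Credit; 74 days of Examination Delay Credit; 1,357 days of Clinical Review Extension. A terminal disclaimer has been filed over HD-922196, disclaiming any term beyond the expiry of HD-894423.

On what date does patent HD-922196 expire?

March 23, 2031

Natural term of HD-922196:
  Base: filing + 15 years → 29 December 2032.
  Appellate Stay Credit: +468 days → 11 April 2034.
  Examination Delay Credit: +74 days → 24 June 2034.
  Clinical Review Extension: +1357 days → 12 March 2038.
Expiry of referenced patent HD-894423:
  Base: filing + 15 years → 24 July 2030.
  Appellate Stay Credit: +242 days → 23 March 2031.
Terminal disclaimer: HD-922196 expires on the earlier of 12 March 2038 and 23 March 2031.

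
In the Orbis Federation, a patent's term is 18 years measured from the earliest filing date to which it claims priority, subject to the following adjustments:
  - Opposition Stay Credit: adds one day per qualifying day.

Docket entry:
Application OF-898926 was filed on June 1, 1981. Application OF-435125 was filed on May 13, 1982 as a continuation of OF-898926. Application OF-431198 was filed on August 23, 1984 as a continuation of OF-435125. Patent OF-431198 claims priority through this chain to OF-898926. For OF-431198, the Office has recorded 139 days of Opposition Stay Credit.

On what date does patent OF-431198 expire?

October 18, 1999

Earliest priority filing: 1 June 1981.
Base term: 1 June 1981 + 18 years → 1 June 1999.
Opposition Stay Credit: +139 days → 18 October 1999.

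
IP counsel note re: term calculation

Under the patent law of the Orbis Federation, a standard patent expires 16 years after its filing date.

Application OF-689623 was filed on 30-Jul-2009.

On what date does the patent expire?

Filing date + 16 years → 30 July 2025.

2025-07-30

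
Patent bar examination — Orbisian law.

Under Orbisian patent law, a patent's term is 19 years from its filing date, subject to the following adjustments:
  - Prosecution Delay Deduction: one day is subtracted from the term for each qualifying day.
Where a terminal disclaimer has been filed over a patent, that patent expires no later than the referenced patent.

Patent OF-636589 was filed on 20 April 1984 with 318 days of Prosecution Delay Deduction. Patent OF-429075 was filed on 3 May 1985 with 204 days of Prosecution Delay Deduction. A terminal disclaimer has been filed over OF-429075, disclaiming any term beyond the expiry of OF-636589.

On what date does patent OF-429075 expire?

Natural term of OF-429075:
  Base: filing + 19 years → 3 May 2004.
  Prosecution Delay Deduction: −204 days → 12 October 2003.
Expiry of referenced patent OF-636589:
  Base: filing + 19 years → 20 April 2003.
  Prosecution Delay Deduction: −318 days → 6 June 2002.
Terminal disclaimer: OF-429075 expires on the earlier of 12 October 2003 and 6 June 2002.

2002-06-06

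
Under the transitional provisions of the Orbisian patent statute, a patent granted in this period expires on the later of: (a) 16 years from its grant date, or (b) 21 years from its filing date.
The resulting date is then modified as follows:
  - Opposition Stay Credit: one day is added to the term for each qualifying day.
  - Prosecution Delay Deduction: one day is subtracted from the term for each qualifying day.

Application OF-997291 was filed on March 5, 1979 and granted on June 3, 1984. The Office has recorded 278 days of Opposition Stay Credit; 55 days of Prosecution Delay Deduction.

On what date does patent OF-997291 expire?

(a) grant + 16 years → 3 June 2000.
(b) filing + 21 years → 5 March 2000.
Later of the two: 3 June 2000.
Opposition Stay Credit: +278 days → 8 March 2001.
Prosecution Delay Deduction: −55 days → 12 January 2001.

January 12, 2001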